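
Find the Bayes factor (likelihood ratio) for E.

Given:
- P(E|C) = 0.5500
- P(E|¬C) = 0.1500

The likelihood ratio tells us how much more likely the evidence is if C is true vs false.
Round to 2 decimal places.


Likelihood Ratio (LR) = P(E|C) / P(E|¬C)

LR = 0.5500 / 0.1500
   = 3.67

The evidence is 3.67 times more likely if C is true than if C is false.
Since LR > 1, the evidence supports C over ¬C.


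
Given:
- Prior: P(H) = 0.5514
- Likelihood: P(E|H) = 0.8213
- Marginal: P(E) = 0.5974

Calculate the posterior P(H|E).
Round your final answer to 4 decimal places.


Using Bayes' theorem:

P(H|E) = P(E|H) × P(H) / P(E)
       = 0.8213 × 0.5514 / 0.5974
       = 0.45286482 / 0.5974
       = 0.7581

The evidence strengthens our belief in H.
Prior: 0.5514 → Posterior: 0.7581


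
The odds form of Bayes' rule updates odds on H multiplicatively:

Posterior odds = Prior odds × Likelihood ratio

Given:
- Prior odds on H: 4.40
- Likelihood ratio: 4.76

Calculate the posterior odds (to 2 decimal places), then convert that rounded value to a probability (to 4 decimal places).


Step 1: Calculate posterior odds
Posterior odds = Prior odds × LR
               = 4.40 × 4.76
               = 20.94

Step 2: Convert to probability
P(H|E) = Posterior odds / (1 + Posterior odds)
       = 20.94 / (1 + 20.94)
       = 20.94 / 21.94
       = 0.9544

The evidence increased P(H) from 0.8148 to 0.9544.


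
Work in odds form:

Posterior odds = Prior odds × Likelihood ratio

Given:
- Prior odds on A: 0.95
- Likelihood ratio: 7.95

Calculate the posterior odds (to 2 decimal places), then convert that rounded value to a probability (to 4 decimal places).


Step 1: Calculate posterior odds
Posterior odds = Prior odds × LR
               = 0.95 × 7.95
               = 7.55

Step 2: Convert to probability
P(A|E) = Posterior odds / (1 + Posterior odds)
       = 7.55 / (1 + 7.55)
       = 7.55 / 8.55
       = 0.8830

The evidence increased P(A) from 0.4872 to 0.8830.


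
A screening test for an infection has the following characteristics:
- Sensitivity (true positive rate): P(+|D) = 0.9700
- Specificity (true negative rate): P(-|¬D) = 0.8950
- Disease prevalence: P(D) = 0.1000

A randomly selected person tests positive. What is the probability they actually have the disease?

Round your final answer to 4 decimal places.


Let D = has disease, + = positive test

Given:
- P(D) = 0.1000 (prevalence)
- P(+|D) = 0.9700 (sensitivity)
- P(-|¬D) = 0.8950 (specificity)
- P(+|¬D) = 0.1050 (false positive rate = 1 - specificity)

Step 1: Find P(+)
P(+) = P(+|D)P(D) + P(+|¬D)P(¬D)
     = 0.9700 × 0.1000 + 0.1050 × 0.9000
     = 0.09700000 + 0.09450000
     = 0.19150000

Step 2: Apply Bayes' theorem for P(D|+)
P(D|+) = P(+|D)P(D) / P(+)
       = 0.09700000 / 0.19150000
       = 0.5065


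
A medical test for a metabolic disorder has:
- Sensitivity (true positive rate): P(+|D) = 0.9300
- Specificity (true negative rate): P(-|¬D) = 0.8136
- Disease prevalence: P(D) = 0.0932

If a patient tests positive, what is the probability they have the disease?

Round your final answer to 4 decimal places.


Let D = has disease, + = positive test

Given:
- P(D) = 0.0932 (prevalence)
- P(+|D) = 0.9300 (sensitivity)
- P(-|¬D) = 0.8136 (specificity)
- P(+|¬D) = 0.1864 (false positive rate = 1 - specificity)

Step 1: Find P(+)
P(+) = P(+|D)P(D) + P(+|¬D)P(¬D)
     = 0.9300 × 0.0932 + 0.1864 × 0.9068
     = 0.08667600 + 0.16902752
     = 0.25570352

Step 2: Apply Bayes' theorem for P(D|+)
P(D|+) = P(+|D)P(D) / P(+)
       = 0.08667600 / 0.25570352
       = 0.3390


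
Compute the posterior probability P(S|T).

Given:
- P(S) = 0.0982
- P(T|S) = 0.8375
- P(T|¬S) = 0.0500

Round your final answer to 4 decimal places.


Bayes' theorem: P(S|T) = P(T|S) × P(S) / P(T)

Step 1: Calculate P(T) using law of total probability
P(T) = P(T|S)P(S) + P(T|¬S)P(¬S)
     = 0.8375 × 0.0982 + 0.0500 × 0.9018
     = 0.08224250 + 0.04509000
     = 0.12733250

Step 2: Apply Bayes' theorem
P(S|T) = P(T|S) × P(S) / P(T)
       = 0.08224250 / 0.12733250
       = 0.6459


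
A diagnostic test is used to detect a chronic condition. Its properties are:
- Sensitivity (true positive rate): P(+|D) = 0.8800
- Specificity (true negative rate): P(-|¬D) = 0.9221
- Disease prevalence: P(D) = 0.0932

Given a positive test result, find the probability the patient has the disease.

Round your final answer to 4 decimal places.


Let D = has disease, + = positive test

Given:
- P(D) = 0.0932 (prevalence)
- P(+|D) = 0.8800 (sensitivity)
- P(-|¬D) = 0.9221 (specificity)
- P(+|¬D) = 0.0779 (false positive rate = 1 - specificity)

Step 1: Find P(+)
P(+) = P(+|D)P(D) + P(+|¬D)P(¬D)
     = 0.8800 × 0.0932 + 0.0779 × 0.9068
     = 0.08201600 + 0.07063972
     = 0.15265572

Step 2: Apply Bayes' theorem for P(D|+)
P(D|+) = P(+|D)P(D) / P(+)
       = 0.08201600 / 0.15265572
       = 0.5373


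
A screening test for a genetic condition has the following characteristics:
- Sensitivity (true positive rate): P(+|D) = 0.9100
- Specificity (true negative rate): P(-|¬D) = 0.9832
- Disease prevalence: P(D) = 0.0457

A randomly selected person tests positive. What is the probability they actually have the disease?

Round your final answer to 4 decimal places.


Let D = has disease, + = positive test

Given:
- P(D) = 0.0457 (prevalence)
- P(+|D) = 0.9100 (sensitivity)
- P(-|¬D) = 0.9832 (specificity)
- P(+|¬D) = 0.0168 (false positive rate = 1 - specificity)

Step 1: Find P(+)
P(+) = P(+|D)P(D) + P(+|¬D)P(¬D)
     = 0.9100 × 0.0457 + 0.0168 × 0.9543
     = 0.04158700 + 0.01603224
     = 0.05761924

Step 2: Apply Bayes' theorem for P(D|+)
P(D|+) = P(+|D)P(D) / P(+)
       = 0.04158700 / 0.05761924
       = 0.7218


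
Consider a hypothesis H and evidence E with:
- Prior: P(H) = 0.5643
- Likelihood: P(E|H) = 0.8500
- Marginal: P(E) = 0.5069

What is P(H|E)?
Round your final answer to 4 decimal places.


Using Bayes' theorem:

P(H|E) = P(E|H) × P(H) / P(E)
       = 0.8500 × 0.5643 / 0.5069
       = 0.47965500 / 0.5069
       = 0.9463

The evidence strengthens our belief in H.
Prior: 0.5643 → Posterior: 0.9463


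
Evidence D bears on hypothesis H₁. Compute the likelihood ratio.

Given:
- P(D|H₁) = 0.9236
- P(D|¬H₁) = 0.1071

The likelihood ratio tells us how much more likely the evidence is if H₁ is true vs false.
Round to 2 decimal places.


Likelihood Ratio (LR) = P(D|H₁) / P(D|¬H₁)

LR = 0.9236 / 0.1071
   = 8.62

The evidence is 8.62 times more likely if H₁ is true than if H₁ is false.
Because LR exceeds 1, D is evidence for H₁.


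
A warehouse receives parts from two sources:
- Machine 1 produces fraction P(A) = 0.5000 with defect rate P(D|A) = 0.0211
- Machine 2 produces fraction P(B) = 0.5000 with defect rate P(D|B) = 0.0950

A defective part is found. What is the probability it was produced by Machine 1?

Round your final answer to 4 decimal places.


Let A = from Machine 1, D = defective

Given:
- P(A) = 0.5000, P(B) = 0.5000
- P(D|A) = 0.0211, P(D|B) = 0.0950

Step 1: Find P(D)
P(D) = P(D|A)P(A) + P(D|B)P(B)
     = 0.0211 × 0.5000 + 0.0950 × 0.5000
     = 0.01055000 + 0.04750000
     = 0.05805000

Step 2: Apply Bayes' theorem
P(A|D) = P(D|A)P(A) / P(D)
       = 0.01055000 / 0.05805000
       = 0.1817


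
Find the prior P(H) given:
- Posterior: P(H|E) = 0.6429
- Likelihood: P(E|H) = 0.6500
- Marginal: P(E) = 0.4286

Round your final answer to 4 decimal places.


From Bayes' theorem: P(H|E) = P(E|H) × P(H) / P(E)

Rearranging for P(H):
P(H) = P(H|E) × P(E) / P(E|H)
     = 0.6429 × 0.4286 / 0.6500
     = 0.27554694 / 0.6500
     = 0.4239


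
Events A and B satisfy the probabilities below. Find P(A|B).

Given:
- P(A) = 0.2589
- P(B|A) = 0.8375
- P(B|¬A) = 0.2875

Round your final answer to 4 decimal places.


Bayes' theorem: P(A|B) = P(B|A) × P(A) / P(B)

Step 1: Calculate P(B) using law of total probability
P(B) = P(B|A)P(A) + P(B|¬A)P(¬A)
     = 0.8375 × 0.2589 + 0.2875 × 0.7411
     = 0.21682875 + 0.21306625
     = 0.42989500

Step 2: Apply Bayes' theorem
P(A|B) = P(B|A) × P(A) / P(B)
       = 0.21682875 / 0.42989500
       = 0.5044


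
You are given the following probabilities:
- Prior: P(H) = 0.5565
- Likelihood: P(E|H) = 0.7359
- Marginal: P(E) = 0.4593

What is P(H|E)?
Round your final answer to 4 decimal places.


Using Bayes' theorem:

P(H|E) = P(E|H) × P(H) / P(E)
       = 0.7359 × 0.5565 / 0.4593
       = 0.40952835 / 0.4593
       = 0.8916

The evidence strengthens our belief in H.
Prior: 0.5565 → Posterior: 0.8916


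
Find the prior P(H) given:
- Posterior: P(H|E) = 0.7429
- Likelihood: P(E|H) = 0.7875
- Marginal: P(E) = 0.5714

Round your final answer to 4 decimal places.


From Bayes' theorem: P(H|E) = P(E|H) × P(H) / P(E)

Rearranging for P(H):
P(H) = P(H|E) × P(E) / P(E|H)
     = 0.7429 × 0.5714 / 0.7875
     = 0.42449306 / 0.7875
     = 0.5390


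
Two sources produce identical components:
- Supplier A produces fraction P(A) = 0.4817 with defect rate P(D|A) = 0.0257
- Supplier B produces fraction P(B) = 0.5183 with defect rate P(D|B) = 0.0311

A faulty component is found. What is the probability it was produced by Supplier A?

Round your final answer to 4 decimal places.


Let A = from Supplier A, D = faulty

Given:
- P(A) = 0.4817, P(B) = 0.5183
- P(D|A) = 0.0257, P(D|B) = 0.0311

Step 1: Find P(D)
P(D) = P(D|A)P(A) + P(D|B)P(B)
     = 0.0257 × 0.4817 + 0.0311 × 0.5183
     = 0.01237969 + 0.01611913
     = 0.02849882

Step 2: Apply Bayes' theorem
P(A|D) = P(D|A)P(A) / P(D)
       = 0.01237969 / 0.02849882
       = 0.4344


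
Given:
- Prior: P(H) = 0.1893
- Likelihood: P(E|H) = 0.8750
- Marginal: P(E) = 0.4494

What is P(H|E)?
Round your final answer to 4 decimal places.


Using Bayes' theorem:

P(H|E) = P(E|H) × P(H) / P(E)
       = 0.8750 × 0.1893 / 0.4494
       = 0.16563750 / 0.4494
       = 0.3686

The evidence strengthens our belief in H.
Prior: 0.1893 → Posterior: 0.3686


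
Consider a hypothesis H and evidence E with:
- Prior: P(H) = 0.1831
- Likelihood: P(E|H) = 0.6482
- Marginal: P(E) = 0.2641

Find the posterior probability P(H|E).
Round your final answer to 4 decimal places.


Using Bayes' theorem:

P(H|E) = P(E|H) × P(H) / P(E)
       = 0.6482 × 0.1831 / 0.2641
       = 0.11868542 / 0.2641
       = 0.4494

The evidence strengthens our belief in H.
Prior: 0.1831 → Posterior: 0.4494


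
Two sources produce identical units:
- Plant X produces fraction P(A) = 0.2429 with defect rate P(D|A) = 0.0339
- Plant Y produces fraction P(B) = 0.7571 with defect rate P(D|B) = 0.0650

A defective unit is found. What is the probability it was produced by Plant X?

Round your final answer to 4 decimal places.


Let A = from Plant X, D = defective

Given:
- P(A) = 0.2429, P(B) = 0.7571
- P(D|A) = 0.0339, P(D|B) = 0.0650

Step 1: Find P(D)
P(D) = P(D|A)P(A) + P(D|B)P(B)
     = 0.0339 × 0.2429 + 0.0650 × 0.7571
     = 0.00823431 + 0.04921150
     = 0.05744581

Step 2: Apply Bayes' theorem
P(A|D) = P(D|A)P(A) / P(D)
       = 0.00823431 / 0.05744581
       = 0.1433


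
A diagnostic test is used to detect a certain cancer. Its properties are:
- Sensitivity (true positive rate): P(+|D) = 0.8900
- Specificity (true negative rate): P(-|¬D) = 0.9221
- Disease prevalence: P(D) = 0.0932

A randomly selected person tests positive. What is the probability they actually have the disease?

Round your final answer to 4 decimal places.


Let D = has disease, + = positive test

Given:
- P(D) = 0.0932 (prevalence)
- P(+|D) = 0.8900 (sensitivity)
- P(-|¬D) = 0.9221 (specificity)
- P(+|¬D) = 0.0779 (false positive rate = 1 - specificity)

Step 1: Find P(+)
P(+) = P(+|D)P(D) + P(+|¬D)P(¬D)
     = 0.8900 × 0.0932 + 0.0779 × 0.9068
     = 0.08294800 + 0.07063972
     = 0.15358772

Step 2: Apply Bayes' theorem for P(D|+)
P(D|+) = P(+|D)P(D) / P(+)
       = 0.08294800 / 0.15358772
       = 0.5401


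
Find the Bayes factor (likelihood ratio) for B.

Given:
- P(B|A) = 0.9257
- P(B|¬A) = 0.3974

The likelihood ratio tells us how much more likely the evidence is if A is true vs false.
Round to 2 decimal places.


Likelihood Ratio (LR) = P(B|A) / P(B|¬A)

LR = 0.9257 / 0.3974
   = 2.33

The evidence is 2.33 times more likely if A is true than if A is false.
Because LR exceeds 1, B is evidence for A.


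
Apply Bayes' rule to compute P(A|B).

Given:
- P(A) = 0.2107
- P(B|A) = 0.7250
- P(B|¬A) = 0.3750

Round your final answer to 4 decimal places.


Bayes' theorem: P(A|B) = P(B|A) × P(A) / P(B)

Step 1: Calculate P(B) using law of total probability
P(B) = P(B|A)P(A) + P(B|¬A)P(¬A)
     = 0.7250 × 0.2107 + 0.3750 × 0.7893
     = 0.15275750 + 0.29598750
     = 0.44874500

Step 2: Apply Bayes' theorem
P(A|B) = P(B|A) × P(A) / P(B)
       = 0.15275750 / 0.44874500
       = 0.3404


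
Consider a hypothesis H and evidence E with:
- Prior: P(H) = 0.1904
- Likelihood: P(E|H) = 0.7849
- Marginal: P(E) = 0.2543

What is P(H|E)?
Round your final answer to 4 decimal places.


Using Bayes' theorem:

P(H|E) = P(E|H) × P(H) / P(E)
       = 0.7849 × 0.1904 / 0.2543
       = 0.14944496 / 0.2543
       = 0.5877

The evidence strengthens our belief in H.
Prior: 0.1904 → Posterior: 0.5877


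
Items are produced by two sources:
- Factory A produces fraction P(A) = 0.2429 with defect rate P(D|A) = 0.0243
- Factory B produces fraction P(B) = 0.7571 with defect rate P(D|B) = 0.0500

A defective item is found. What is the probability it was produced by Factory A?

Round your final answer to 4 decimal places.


Let A = from Factory A, D = defective

Given:
- P(A) = 0.2429, P(B) = 0.7571
- P(D|A) = 0.0243, P(D|B) = 0.0500

Step 1: Find P(D)
P(D) = P(D|A)P(A) + P(D|B)P(B)
     = 0.0243 × 0.2429 + 0.0500 × 0.7571
     = 0.00590247 + 0.03785500
     = 0.04375747

Step 2: Apply Bayes' theorem
P(A|D) = P(D|A)P(A) / P(D)
       = 0.00590247 / 0.04375747
       = 0.1349


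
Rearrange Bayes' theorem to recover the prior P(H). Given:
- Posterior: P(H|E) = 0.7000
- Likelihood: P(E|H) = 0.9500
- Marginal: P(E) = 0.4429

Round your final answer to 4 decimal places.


From Bayes' theorem: P(H|E) = P(E|H) × P(H) / P(E)

Rearranging for P(H):
P(H) = P(H|E) × P(E) / P(E|H)
     = 0.7000 × 0.4429 / 0.9500
     = 0.31003000 / 0.9500
     = 0.3263


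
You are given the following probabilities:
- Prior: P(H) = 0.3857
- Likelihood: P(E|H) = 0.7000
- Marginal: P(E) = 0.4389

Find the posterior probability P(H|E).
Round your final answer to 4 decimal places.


Using Bayes' theorem:

P(H|E) = P(E|H) × P(H) / P(E)
       = 0.7000 × 0.3857 / 0.4389
       = 0.26999000 / 0.4389
       = 0.6152

The evidence strengthens our belief in H.
Prior: 0.3857 → Posterior: 0.6152


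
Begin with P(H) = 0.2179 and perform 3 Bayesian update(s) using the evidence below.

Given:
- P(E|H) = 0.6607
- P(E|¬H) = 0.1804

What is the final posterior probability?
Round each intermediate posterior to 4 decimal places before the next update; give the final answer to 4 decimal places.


Sequential Bayesian updating:

Initial prior: P(H) = 0.2179

Update 1:
  P(E) = 0.6607 × 0.2179 + 0.1804 × 0.7821 = 0.14396653 + 0.14109084 = 0.28505737
  P(H|E) = 0.14396653 / 0.28505737 = 0.5050

Update 2:
  P(E) = 0.6607 × 0.5050 + 0.1804 × 0.4950 = 0.33365350 + 0.08929800 = 0.42295150
  P(H|E) = 0.33365350 / 0.42295150 = 0.7889

Update 3:
  P(E) = 0.6607 × 0.7889 + 0.1804 × 0.2111 = 0.52122623 + 0.03808244 = 0.55930867
  P(H|E) = 0.52122623 / 0.55930867 = 0.9319

Final posterior: 0.9319


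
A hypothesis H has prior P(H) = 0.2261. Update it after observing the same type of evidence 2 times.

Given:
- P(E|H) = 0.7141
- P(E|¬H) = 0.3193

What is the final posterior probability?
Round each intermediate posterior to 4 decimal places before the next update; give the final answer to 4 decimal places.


Sequential Bayesian updating:

Initial prior: P(H) = 0.2261

Update 1:
  P(E) = 0.7141 × 0.2261 + 0.3193 × 0.7739 = 0.16145801 + 0.24710627 = 0.40856428
  P(H|E) = 0.16145801 / 0.40856428 = 0.3952

Update 2:
  P(E) = 0.7141 × 0.3952 + 0.3193 × 0.6048 = 0.28221232 + 0.19311264 = 0.47532496
  P(H|E) = 0.28221232 / 0.47532496 = 0.5937

Final posterior: 0.5937


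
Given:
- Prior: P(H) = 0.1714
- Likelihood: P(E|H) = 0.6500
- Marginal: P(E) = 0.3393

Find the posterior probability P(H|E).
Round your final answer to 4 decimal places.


Using Bayes' theorem:

P(H|E) = P(E|H) × P(H) / P(E)
       = 0.6500 × 0.1714 / 0.3393
       = 0.11141000 / 0.3393
       = 0.3284

The evidence strengthens our belief in H.
Prior: 0.1714 → Posterior: 0.3284


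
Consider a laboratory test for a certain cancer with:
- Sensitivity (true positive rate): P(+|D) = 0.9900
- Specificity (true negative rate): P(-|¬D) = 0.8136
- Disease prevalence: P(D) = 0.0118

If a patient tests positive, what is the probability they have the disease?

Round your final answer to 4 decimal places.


Let D = has disease, + = positive test

Given:
- P(D) = 0.0118 (prevalence)
- P(+|D) = 0.9900 (sensitivity)
- P(-|¬D) = 0.8136 (specificity)
- P(+|¬D) = 0.1864 (false positive rate = 1 - specificity)

Step 1: Find P(+)
P(+) = P(+|D)P(D) + P(+|¬D)P(¬D)
     = 0.9900 × 0.0118 + 0.1864 × 0.9882
     = 0.01168200 + 0.18420048
     = 0.19588248

Step 2: Apply Bayes' theorem for P(D|+)
P(D|+) = P(+|D)P(D) / P(+)
       = 0.01168200 / 0.19588248
       = 0.0596


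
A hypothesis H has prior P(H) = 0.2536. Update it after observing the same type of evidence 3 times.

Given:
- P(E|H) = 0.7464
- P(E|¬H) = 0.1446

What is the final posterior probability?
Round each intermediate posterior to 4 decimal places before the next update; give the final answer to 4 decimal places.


Sequential Bayesian updating:

Initial prior: P(H) = 0.2536

Update 1:
  P(E) = 0.7464 × 0.2536 + 0.1446 × 0.7464 = 0.18928704 + 0.10792944 = 0.29721648
  P(H|E) = 0.18928704 / 0.29721648 = 0.6369

Update 2:
  P(E) = 0.7464 × 0.6369 + 0.1446 × 0.3631 = 0.47538216 + 0.05250426 = 0.52788642
  P(H|E) = 0.47538216 / 0.52788642 = 0.9005

Update 3:
  P(E) = 0.7464 × 0.9005 + 0.1446 × 0.0995 = 0.67213320 + 0.01438770 = 0.68652090
  P(H|E) = 0.67213320 / 0.68652090 = 0.9790

Final posterior: 0.9790


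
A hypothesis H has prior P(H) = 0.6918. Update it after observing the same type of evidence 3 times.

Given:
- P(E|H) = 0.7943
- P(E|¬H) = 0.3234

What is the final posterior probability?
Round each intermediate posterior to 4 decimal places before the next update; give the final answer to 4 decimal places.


Sequential Bayesian updating:

Initial prior: P(H) = 0.6918

Update 1:
  P(E) = 0.7943 × 0.6918 + 0.3234 × 0.3082 = 0.54949674 + 0.09967188 = 0.64916862
  P(H|E) = 0.54949674 / 0.64916862 = 0.8465

Update 2:
  P(E) = 0.7943 × 0.8465 + 0.3234 × 0.1535 = 0.67237495 + 0.04964190 = 0.72201685
  P(H|E) = 0.67237495 / 0.72201685 = 0.9312

Update 3:
  P(E) = 0.7943 × 0.9312 + 0.3234 × 0.0688 = 0.73965216 + 0.02224992 = 0.76190208
  P(H|E) = 0.73965216 / 0.76190208 = 0.9708

Final posterior: 0.9708


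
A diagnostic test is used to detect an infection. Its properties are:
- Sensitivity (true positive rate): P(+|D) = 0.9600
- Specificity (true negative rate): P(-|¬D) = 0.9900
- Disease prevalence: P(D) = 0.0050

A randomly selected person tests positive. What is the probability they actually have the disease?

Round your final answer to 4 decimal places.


Let D = has disease, + = positive test

Given:
- P(D) = 0.0050 (prevalence)
- P(+|D) = 0.9600 (sensitivity)
- P(-|¬D) = 0.9900 (specificity)
- P(+|¬D) = 0.0100 (false positive rate = 1 - specificity)

Step 1: Find P(+)
P(+) = P(+|D)P(D) + P(+|¬D)P(¬D)
     = 0.9600 × 0.0050 + 0.0100 × 0.9950
     = 0.00480000 + 0.00995000
     = 0.01475000

Step 2: Apply Bayes' theorem for P(D|+)
P(D|+) = P(+|D)P(D) / P(+)
       = 0.00480000 / 0.01475000
       = 0.3254


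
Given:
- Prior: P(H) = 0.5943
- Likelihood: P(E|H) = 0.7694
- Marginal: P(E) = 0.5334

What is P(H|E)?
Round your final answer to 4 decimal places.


Using Bayes' theorem:

P(H|E) = P(E|H) × P(H) / P(E)
       = 0.7694 × 0.5943 / 0.5334
       = 0.45725442 / 0.5334
       = 0.8572

The evidence strengthens our belief in H.
Prior: 0.5943 → Posterior: 0.8572


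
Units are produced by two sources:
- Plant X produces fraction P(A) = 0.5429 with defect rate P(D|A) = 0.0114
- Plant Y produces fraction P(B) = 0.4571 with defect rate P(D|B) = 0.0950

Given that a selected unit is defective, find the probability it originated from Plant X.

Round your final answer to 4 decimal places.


Let A = from Plant X, D = defective

Given:
- P(A) = 0.5429, P(B) = 0.4571
- P(D|A) = 0.0114, P(D|B) = 0.0950

Step 1: Find P(D)
P(D) = P(D|A)P(A) + P(D|B)P(B)
     = 0.0114 × 0.5429 + 0.0950 × 0.4571
     = 0.00618906 + 0.04342450
     = 0.04961356

Step 2: Apply Bayes' theorem
P(A|D) = P(D|A)P(A) / P(D)
       = 0.00618906 / 0.04961356
       = 0.1247


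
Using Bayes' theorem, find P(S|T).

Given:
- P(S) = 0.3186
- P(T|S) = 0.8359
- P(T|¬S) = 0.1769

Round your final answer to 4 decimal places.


Bayes' theorem: P(S|T) = P(T|S) × P(S) / P(T)

Step 1: Calculate P(T) using law of total probability
P(T) = P(T|S)P(S) + P(T|¬S)P(¬S)
     = 0.8359 × 0.3186 + 0.1769 × 0.6814
     = 0.26631774 + 0.12053966
     = 0.38685740

Step 2: Apply Bayes' theorem
P(S|T) = P(T|S) × P(S) / P(T)
       = 0.26631774 / 0.38685740
       = 0.6884


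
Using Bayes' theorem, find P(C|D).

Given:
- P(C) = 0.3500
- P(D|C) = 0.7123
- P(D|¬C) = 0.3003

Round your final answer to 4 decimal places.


Bayes' theorem: P(C|D) = P(D|C) × P(C) / P(D)

Step 1: Calculate P(D) using law of total probability
P(D) = P(D|C)P(C) + P(D|¬C)P(¬C)
     = 0.7123 × 0.3500 + 0.3003 × 0.6500
     = 0.24930500 + 0.19519500
     = 0.44450000

Step 2: Apply Bayes' theorem
P(C|D) = P(D|C) × P(C) / P(D)
       = 0.24930500 / 0.44450000
       = 0.5609


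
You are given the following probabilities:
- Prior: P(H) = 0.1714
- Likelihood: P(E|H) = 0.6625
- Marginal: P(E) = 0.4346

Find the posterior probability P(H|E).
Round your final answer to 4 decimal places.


Using Bayes' theorem:

P(H|E) = P(E|H) × P(H) / P(E)
       = 0.6625 × 0.1714 / 0.4346
       = 0.11355250 / 0.4346
       = 0.2613

The evidence strengthens our belief in H.
Prior: 0.1714 → Posterior: 0.2613


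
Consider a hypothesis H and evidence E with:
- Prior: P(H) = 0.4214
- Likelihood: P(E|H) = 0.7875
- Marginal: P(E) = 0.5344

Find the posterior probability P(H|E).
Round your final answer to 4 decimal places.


Using Bayes' theorem:

P(H|E) = P(E|H) × P(H) / P(E)
       = 0.7875 × 0.4214 / 0.5344
       = 0.33185250 / 0.5344
       = 0.6210

The evidence strengthens our belief in H.
Prior: 0.4214 → Posterior: 0.6210


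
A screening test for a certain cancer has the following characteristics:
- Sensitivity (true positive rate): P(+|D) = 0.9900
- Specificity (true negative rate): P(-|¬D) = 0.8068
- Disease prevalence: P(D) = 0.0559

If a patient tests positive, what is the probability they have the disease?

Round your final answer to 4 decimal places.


Let D = has disease, + = positive test

Given:
- P(D) = 0.0559 (prevalence)
- P(+|D) = 0.9900 (sensitivity)
- P(-|¬D) = 0.8068 (specificity)
- P(+|¬D) = 0.1932 (false positive rate = 1 - specificity)

Step 1: Find P(+)
P(+) = P(+|D)P(D) + P(+|¬D)P(¬D)
     = 0.9900 × 0.0559 + 0.1932 × 0.9441
     = 0.05534100 + 0.18240012
     = 0.23774112

Step 2: Apply Bayes' theorem for P(D|+)
P(D|+) = P(+|D)P(D) / P(+)
       = 0.05534100 / 0.23774112
       = 0.2328


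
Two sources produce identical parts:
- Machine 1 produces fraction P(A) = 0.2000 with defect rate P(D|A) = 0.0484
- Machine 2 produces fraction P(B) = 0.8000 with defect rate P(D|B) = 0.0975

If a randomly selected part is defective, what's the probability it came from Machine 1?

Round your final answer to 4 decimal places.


Let A = from Machine 1, D = defective

Given:
- P(A) = 0.2000, P(B) = 0.8000
- P(D|A) = 0.0484, P(D|B) = 0.0975

Step 1: Find P(D)
P(D) = P(D|A)P(A) + P(D|B)P(B)
     = 0.0484 × 0.2000 + 0.0975 × 0.8000
     = 0.00968000 + 0.07800000
     = 0.08768000

Step 2: Apply Bayes' theorem
P(A|D) = P(D|A)P(A) / P(D)
       = 0.00968000 / 0.08768000
       = 0.1104


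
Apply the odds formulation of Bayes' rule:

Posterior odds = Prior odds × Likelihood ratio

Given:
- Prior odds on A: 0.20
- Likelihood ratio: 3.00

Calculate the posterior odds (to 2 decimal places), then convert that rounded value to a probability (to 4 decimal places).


Step 1: Calculate posterior odds
Posterior odds = Prior odds × LR
               = 0.20 × 3.00
               = 0.60

Step 2: Convert to probability
P(A|E) = Posterior odds / (1 + Posterior odds)
       = 0.60 / (1 + 0.60)
       = 0.60 / 1.60
       = 0.3750

The evidence increased P(A) from 0.1667 to 0.3750.


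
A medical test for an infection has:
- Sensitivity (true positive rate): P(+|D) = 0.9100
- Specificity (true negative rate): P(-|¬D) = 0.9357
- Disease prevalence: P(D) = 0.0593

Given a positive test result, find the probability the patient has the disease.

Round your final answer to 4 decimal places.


Let D = has disease, + = positive test

Given:
- P(D) = 0.0593 (prevalence)
- P(+|D) = 0.9100 (sensitivity)
- P(-|¬D) = 0.9357 (specificity)
- P(+|¬D) = 0.0643 (false positive rate = 1 - specificity)

Step 1: Find P(+)
P(+) = P(+|D)P(D) + P(+|¬D)P(¬D)
     = 0.9100 × 0.0593 + 0.0643 × 0.9407
     = 0.05396300 + 0.06048701
     = 0.11445001

Step 2: Apply Bayes' theorem for P(D|+)
P(D|+) = P(+|D)P(D) / P(+)
       = 0.05396300 / 0.11445001
       = 0.4715


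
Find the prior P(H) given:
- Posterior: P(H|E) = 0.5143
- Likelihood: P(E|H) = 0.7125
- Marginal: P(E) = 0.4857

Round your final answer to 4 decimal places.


From Bayes' theorem: P(H|E) = P(E|H) × P(H) / P(E)

Rearranging for P(H):
P(H) = P(H|E) × P(E) / P(E|H)
     = 0.5143 × 0.4857 / 0.7125
     = 0.24979551 / 0.7125
     = 0.3506


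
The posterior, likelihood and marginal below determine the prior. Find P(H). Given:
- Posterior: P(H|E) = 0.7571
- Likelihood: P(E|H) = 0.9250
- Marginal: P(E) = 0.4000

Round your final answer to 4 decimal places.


From Bayes' theorem: P(H|E) = P(E|H) × P(H) / P(E)

Rearranging for P(H):
P(H) = P(H|E) × P(E) / P(E|H)
     = 0.7571 × 0.4000 / 0.9250
     = 0.30284000 / 0.9250
     = 0.3274


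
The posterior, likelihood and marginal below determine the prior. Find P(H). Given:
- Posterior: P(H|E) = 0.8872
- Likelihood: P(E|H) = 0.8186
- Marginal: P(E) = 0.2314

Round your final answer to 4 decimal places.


From Bayes' theorem: P(H|E) = P(E|H) × P(H) / P(E)

Rearranging for P(H):
P(H) = P(H|E) × P(E) / P(E|H)
     = 0.8872 × 0.2314 / 0.8186
     = 0.20529808 / 0.8186
     = 0.2508


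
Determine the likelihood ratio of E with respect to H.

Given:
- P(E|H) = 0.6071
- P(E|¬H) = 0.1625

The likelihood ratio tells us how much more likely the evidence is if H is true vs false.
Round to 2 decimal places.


Likelihood Ratio (LR) = P(E|H) / P(E|¬H)

LR = 0.6071 / 0.1625
   = 3.74

The evidence is 3.74 times more likely if H is true than if H is false.
LR > 1, so observing E raises the odds in favor of H.


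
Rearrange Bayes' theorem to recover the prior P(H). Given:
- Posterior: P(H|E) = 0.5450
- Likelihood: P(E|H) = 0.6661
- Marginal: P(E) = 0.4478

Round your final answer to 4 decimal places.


From Bayes' theorem: P(H|E) = P(E|H) × P(H) / P(E)

Rearranging for P(H):
P(H) = P(H|E) × P(E) / P(E|H)
     = 0.5450 × 0.4478 / 0.6661
     = 0.24405100 / 0.6661
     = 0.3664


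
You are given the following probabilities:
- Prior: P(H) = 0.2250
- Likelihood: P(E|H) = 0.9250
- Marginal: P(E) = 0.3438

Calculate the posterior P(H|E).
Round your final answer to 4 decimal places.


Using Bayes' theorem:

P(H|E) = P(E|H) × P(H) / P(E)
       = 0.9250 × 0.2250 / 0.3438
       = 0.20812500 / 0.3438
       = 0.6054

The evidence strengthens our belief in H.
Prior: 0.2250 → Posterior: 0.6054


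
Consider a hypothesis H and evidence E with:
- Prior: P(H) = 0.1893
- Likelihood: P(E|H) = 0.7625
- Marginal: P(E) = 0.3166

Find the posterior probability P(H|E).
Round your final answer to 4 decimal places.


Using Bayes' theorem:

P(H|E) = P(E|H) × P(H) / P(E)
       = 0.7625 × 0.1893 / 0.3166
       = 0.14434125 / 0.3166
       = 0.4559

The evidence strengthens our belief in H.
Prior: 0.1893 → Posterior: 0.4559


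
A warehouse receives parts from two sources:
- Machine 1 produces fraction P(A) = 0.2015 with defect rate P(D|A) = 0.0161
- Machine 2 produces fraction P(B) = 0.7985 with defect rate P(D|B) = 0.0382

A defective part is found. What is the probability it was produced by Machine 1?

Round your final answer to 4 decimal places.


Let A = from Machine 1, D = defective

Given:
- P(A) = 0.2015, P(B) = 0.7985
- P(D|A) = 0.0161, P(D|B) = 0.0382

Step 1: Find P(D)
P(D) = P(D|A)P(A) + P(D|B)P(B)
     = 0.0161 × 0.2015 + 0.0382 × 0.7985
     = 0.00324415 + 0.03050270
     = 0.03374685

Step 2: Apply Bayes' theorem
P(A|D) = P(D|A)P(A) / P(D)
       = 0.00324415 / 0.03374685
       = 0.0961


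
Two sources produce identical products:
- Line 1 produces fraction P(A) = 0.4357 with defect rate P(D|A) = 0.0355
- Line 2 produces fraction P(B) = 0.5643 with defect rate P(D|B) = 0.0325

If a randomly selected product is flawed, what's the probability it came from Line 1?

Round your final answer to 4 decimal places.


Let A = from Line 1, D = flawed

Given:
- P(A) = 0.4357, P(B) = 0.5643
- P(D|A) = 0.0355, P(D|B) = 0.0325

Step 1: Find P(D)
P(D) = P(D|A)P(A) + P(D|B)P(B)
     = 0.0355 × 0.4357 + 0.0325 × 0.5643
     = 0.01546735 + 0.01833975
     = 0.03380710

Step 2: Apply Bayes' theorem
P(A|D) = P(D|A)P(A) / P(D)
       = 0.01546735 / 0.03380710
       = 0.4575


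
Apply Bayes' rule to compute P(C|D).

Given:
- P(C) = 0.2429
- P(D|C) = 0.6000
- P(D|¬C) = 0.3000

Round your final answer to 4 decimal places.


Bayes' theorem: P(C|D) = P(D|C) × P(C) / P(D)

Step 1: Calculate P(D) using law of total probability
P(D) = P(D|C)P(C) + P(D|¬C)P(¬C)
     = 0.6000 × 0.2429 + 0.3000 × 0.7571
     = 0.14574000 + 0.22713000
     = 0.37287000

Step 2: Apply Bayes' theorem
P(C|D) = P(D|C) × P(C) / P(D)
       = 0.14574000 / 0.37287000
       = 0.3909


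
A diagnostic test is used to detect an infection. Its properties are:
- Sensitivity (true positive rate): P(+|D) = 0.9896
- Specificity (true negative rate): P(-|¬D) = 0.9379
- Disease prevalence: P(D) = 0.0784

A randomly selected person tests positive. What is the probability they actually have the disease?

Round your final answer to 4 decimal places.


Let D = has disease, + = positive test

Given:
- P(D) = 0.0784 (prevalence)
- P(+|D) = 0.9896 (sensitivity)
- P(-|¬D) = 0.9379 (specificity)
- P(+|¬D) = 0.0621 (false positive rate = 1 - specificity)

Step 1: Find P(+)
P(+) = P(+|D)P(D) + P(+|¬D)P(¬D)
     = 0.9896 × 0.0784 + 0.0621 × 0.9216
     = 0.07758464 + 0.05723136
     = 0.13481600

Step 2: Apply Bayes' theorem for P(D|+)
P(D|+) = P(+|D)P(D) / P(+)
       = 0.07758464 / 0.13481600
       = 0.5755


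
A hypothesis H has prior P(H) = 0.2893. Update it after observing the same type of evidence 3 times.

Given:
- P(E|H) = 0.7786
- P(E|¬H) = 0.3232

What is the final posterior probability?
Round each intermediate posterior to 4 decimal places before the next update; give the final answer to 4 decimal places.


Sequential Bayesian updating:

Initial prior: P(H) = 0.2893

Update 1:
  P(E) = 0.7786 × 0.2893 + 0.3232 × 0.7107 = 0.22524898 + 0.22969824 = 0.45494722
  P(H|E) = 0.22524898 / 0.45494722 = 0.4951

Update 2:
  P(E) = 0.7786 × 0.4951 + 0.3232 × 0.5049 = 0.38548486 + 0.16318368 = 0.54866854
  P(H|E) = 0.38548486 / 0.54866854 = 0.7026

Update 3:
  P(E) = 0.7786 × 0.7026 + 0.3232 × 0.2974 = 0.54704436 + 0.09611968 = 0.64316404
  P(H|E) = 0.54704436 / 0.64316404 = 0.8506

Final posterior: 0.8506


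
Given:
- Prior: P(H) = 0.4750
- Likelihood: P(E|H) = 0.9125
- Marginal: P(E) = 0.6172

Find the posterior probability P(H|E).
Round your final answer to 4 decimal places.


Using Bayes' theorem:

P(H|E) = P(E|H) × P(H) / P(E)
       = 0.9125 × 0.4750 / 0.6172
       = 0.43343750 / 0.6172
       = 0.7023

The evidence strengthens our belief in H.
Prior: 0.4750 → Posterior: 0.7023


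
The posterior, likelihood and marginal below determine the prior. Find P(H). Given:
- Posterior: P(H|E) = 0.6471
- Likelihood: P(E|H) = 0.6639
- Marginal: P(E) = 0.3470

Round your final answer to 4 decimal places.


From Bayes' theorem: P(H|E) = P(E|H) × P(H) / P(E)

Rearranging for P(H):
P(H) = P(H|E) × P(E) / P(E|H)
     = 0.6471 × 0.3470 / 0.6639
     = 0.22454370 / 0.6639
     = 0.3382


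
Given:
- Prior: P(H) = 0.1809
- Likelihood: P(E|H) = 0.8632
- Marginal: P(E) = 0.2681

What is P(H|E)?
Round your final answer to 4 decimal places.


Using Bayes' theorem:

P(H|E) = P(E|H) × P(H) / P(E)
       = 0.8632 × 0.1809 / 0.2681
       = 0.15615288 / 0.2681
       = 0.5824

The evidence strengthens our belief in H.
Prior: 0.1809 → Posterior: 0.5824


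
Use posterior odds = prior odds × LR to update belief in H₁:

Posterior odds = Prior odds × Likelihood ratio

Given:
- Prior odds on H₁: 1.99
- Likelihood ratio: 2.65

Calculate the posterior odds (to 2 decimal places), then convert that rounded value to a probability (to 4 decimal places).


Step 1: Calculate posterior odds
Posterior odds = Prior odds × LR
               = 1.99 × 2.65
               = 5.27

Step 2: Convert to probability
P(H₁|E) = Posterior odds / (1 + Posterior odds)
       = 5.27 / (1 + 5.27)
       = 5.27 / 6.27
       = 0.8405

The evidence increased P(H₁) from 0.6656 to 0.8405.


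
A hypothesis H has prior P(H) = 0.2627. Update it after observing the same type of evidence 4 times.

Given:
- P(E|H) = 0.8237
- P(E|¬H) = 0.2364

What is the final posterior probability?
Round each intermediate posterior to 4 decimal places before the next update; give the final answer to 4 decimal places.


Sequential Bayesian updating:

Initial prior: P(H) = 0.2627

Update 1:
  P(E) = 0.8237 × 0.2627 + 0.2364 × 0.7373 = 0.21638599 + 0.17429772 = 0.39068371
  P(H|E) = 0.21638599 / 0.39068371 = 0.5539

Update 2:
  P(E) = 0.8237 × 0.5539 + 0.2364 × 0.4461 = 0.45624743 + 0.10545804 = 0.56170547
  P(H|E) = 0.45624743 / 0.56170547 = 0.8123

Update 3:
  P(E) = 0.8237 × 0.8123 + 0.2364 × 0.1877 = 0.66909151 + 0.04437228 = 0.71346379
  P(H|E) = 0.66909151 / 0.71346379 = 0.9378

Update 4:
  P(E) = 0.8237 × 0.9378 + 0.2364 × 0.0622 = 0.77246586 + 0.01470408 = 0.78716994
  P(H|E) = 0.77246586 / 0.78716994 = 0.9813

Final posterior: 0.9813


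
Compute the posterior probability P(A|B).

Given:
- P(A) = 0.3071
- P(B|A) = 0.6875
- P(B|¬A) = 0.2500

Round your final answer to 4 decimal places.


Bayes' theorem: P(A|B) = P(B|A) × P(A) / P(B)

Step 1: Calculate P(B) using law of total probability
P(B) = P(B|A)P(A) + P(B|¬A)P(¬A)
     = 0.6875 × 0.3071 + 0.2500 × 0.6929
     = 0.21113125 + 0.17322500
     = 0.38435625

Step 2: Apply Bayes' theorem
P(A|B) = P(B|A) × P(A) / P(B)
       = 0.21113125 / 0.38435625
       = 0.5493


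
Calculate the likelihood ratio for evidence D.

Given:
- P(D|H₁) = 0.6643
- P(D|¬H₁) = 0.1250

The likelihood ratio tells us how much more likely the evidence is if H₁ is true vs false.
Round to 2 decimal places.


Likelihood Ratio (LR) = P(D|H₁) / P(D|¬H₁)

LR = 0.6643 / 0.1250
   = 5.31

The evidence is 5.31 times more likely if H₁ is true than if H₁ is false.
Since LR > 1, the evidence supports H₁ over ¬H₁.


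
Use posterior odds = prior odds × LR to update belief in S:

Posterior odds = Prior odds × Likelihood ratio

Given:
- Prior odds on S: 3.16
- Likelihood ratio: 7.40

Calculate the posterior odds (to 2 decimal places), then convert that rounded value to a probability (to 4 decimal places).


Step 1: Calculate posterior odds
Posterior odds = Prior odds × LR
               = 3.16 × 7.40
               = 23.38

Step 2: Convert to probability
P(S|E) = Posterior odds / (1 + Posterior odds)
       = 23.38 / (1 + 23.38)
       = 23.38 / 24.38
       = 0.9590

The evidence increased P(S) from 0.7596 to 0.9590.


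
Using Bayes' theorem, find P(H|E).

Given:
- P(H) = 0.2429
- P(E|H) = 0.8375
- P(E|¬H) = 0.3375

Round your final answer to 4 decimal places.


Bayes' theorem: P(H|E) = P(E|H) × P(H) / P(E)

Step 1: Calculate P(E) using law of total probability
P(E) = P(E|H)P(H) + P(E|¬H)P(¬H)
     = 0.8375 × 0.2429 + 0.3375 × 0.7571
     = 0.20342875 + 0.25552125
     = 0.45895000

Step 2: Apply Bayes' theorem
P(H|E) = P(E|H) × P(H) / P(E)
       = 0.20342875 / 0.45895000
       = 0.4432


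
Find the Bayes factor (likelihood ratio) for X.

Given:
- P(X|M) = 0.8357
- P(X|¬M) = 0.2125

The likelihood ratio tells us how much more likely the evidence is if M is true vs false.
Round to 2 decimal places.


Likelihood Ratio (LR) = P(X|M) / P(X|¬M)

LR = 0.8357 / 0.2125
   = 3.93

The evidence is 3.93 times more likely if M is true than if M is false.
Since LR > 1, the evidence supports M over ¬M.


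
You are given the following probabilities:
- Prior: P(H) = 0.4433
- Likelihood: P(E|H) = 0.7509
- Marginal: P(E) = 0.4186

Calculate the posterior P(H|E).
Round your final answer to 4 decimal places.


Using Bayes' theorem:

P(H|E) = P(E|H) × P(H) / P(E)
       = 0.7509 × 0.4433 / 0.4186
       = 0.33287397 / 0.4186
       = 0.7952

The evidence strengthens our belief in H.
Prior: 0.4433 → Posterior: 0.7952


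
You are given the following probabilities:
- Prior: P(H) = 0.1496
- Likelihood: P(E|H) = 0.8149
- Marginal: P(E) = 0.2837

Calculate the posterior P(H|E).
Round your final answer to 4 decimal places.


Using Bayes' theorem:

P(H|E) = P(E|H) × P(H) / P(E)
       = 0.8149 × 0.1496 / 0.2837
       = 0.12190904 / 0.2837
       = 0.4297

The evidence strengthens our belief in H.
Prior: 0.1496 → Posterior: 0.4297


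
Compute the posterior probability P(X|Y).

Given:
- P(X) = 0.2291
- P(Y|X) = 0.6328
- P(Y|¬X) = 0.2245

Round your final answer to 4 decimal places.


Bayes' theorem: P(X|Y) = P(Y|X) × P(X) / P(Y)

Step 1: Calculate P(Y) using law of total probability
P(Y) = P(Y|X)P(X) + P(Y|¬X)P(¬X)
     = 0.6328 × 0.2291 + 0.2245 × 0.7709
     = 0.14497448 + 0.17306705
     = 0.31804153

Step 2: Apply Bayes' theorem
P(X|Y) = P(Y|X) × P(X) / P(Y)
       = 0.14497448 / 0.31804153
       = 0.4558


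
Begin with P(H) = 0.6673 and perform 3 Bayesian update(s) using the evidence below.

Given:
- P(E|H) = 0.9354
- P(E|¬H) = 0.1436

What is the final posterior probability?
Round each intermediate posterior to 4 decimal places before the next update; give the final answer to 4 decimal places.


Sequential Bayesian updating:

Initial prior: P(H) = 0.6673

Update 1:
  P(E) = 0.9354 × 0.6673 + 0.1436 × 0.3327 = 0.62419242 + 0.04777572 = 0.67196814
  P(H|E) = 0.62419242 / 0.67196814 = 0.9289

Update 2:
  P(E) = 0.9354 × 0.9289 + 0.1436 × 0.0711 = 0.86889306 + 0.01020996 = 0.87910302
  P(H|E) = 0.86889306 / 0.87910302 = 0.9884

Update 3:
  P(E) = 0.9354 × 0.9884 + 0.1436 × 0.0116 = 0.92454936 + 0.00166576 = 0.92621512
  P(H|E) = 0.92454936 / 0.92621512 = 0.9982

Final posterior: 0.9982


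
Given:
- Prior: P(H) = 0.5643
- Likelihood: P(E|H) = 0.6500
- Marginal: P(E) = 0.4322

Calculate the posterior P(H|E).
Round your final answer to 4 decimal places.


Using Bayes' theorem:

P(H|E) = P(E|H) × P(H) / P(E)
       = 0.6500 × 0.5643 / 0.4322
       = 0.36679500 / 0.4322
       = 0.8487

The evidence strengthens our belief in H.
Prior: 0.5643 → Posterior: 0.8487


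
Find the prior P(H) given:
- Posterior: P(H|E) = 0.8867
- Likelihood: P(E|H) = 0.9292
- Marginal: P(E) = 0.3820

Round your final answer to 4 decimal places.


From Bayes' theorem: P(H|E) = P(E|H) × P(H) / P(E)

Rearranging for P(H):
P(H) = P(H|E) × P(E) / P(E|H)
     = 0.8867 × 0.3820 / 0.9292
     = 0.33871940 / 0.9292
     = 0.3645


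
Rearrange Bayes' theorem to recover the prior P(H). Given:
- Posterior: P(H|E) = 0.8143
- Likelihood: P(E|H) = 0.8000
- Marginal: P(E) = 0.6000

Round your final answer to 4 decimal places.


From Bayes' theorem: P(H|E) = P(E|H) × P(H) / P(E)

Rearranging for P(H):
P(H) = P(H|E) × P(E) / P(E|H)
     = 0.8143 × 0.6000 / 0.8000
     = 0.48858000 / 0.8000
     = 0.6107
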